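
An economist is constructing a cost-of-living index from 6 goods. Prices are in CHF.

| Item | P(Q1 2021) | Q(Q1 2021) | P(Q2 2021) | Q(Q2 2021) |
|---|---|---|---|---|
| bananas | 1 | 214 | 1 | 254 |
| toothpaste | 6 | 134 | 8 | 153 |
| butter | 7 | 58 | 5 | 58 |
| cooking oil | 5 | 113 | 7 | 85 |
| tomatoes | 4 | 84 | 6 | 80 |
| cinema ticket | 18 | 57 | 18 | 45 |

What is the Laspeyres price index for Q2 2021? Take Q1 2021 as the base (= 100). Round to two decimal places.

Laspeyres price index uses base-period quantities as weights.
ΣP(Q2 2021)·Q(Q1 2021) = 1×214 + 8×134 + 5×58 + 7×113 + 6×84 + 18×57 = 214 + 1072 + 290 + 791 + 504 + 1026 = 3897
ΣP(Q1 2021)·Q(Q1 2021) = 1×214 + 6×134 + 7×58 + 5×113 + 4×84 + 18×57 = 214 + 804 + 406 + 565 + 336 + 1026 = 3351
Index = 3897 / 3351 × 100 = 116.2936

116.29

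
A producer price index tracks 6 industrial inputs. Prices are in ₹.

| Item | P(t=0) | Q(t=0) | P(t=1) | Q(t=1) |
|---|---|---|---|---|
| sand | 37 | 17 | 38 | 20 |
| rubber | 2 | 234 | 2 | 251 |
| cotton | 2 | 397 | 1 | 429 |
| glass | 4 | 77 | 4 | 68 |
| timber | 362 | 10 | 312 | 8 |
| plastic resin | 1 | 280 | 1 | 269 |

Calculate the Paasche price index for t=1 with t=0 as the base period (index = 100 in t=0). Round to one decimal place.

85.4

Paasche price index uses current-period quantities as weights.
ΣP(t=1)·Q(t=1) = 38×20 + 2×251 + 1×429 + 4×68 + 312×8 + 1×269 = 760 + 502 + 429 + 272 + 2496 + 269 = 4728
ΣP(t=0)·Q(t=1) = 37×20 + 2×251 + 2×429 + 4×68 + 362×8 + 1×269 = 740 + 502 + 858 + 272 + 2896 + 269 = 5537
Index = 4728 / 5537 × 100 = 85.3892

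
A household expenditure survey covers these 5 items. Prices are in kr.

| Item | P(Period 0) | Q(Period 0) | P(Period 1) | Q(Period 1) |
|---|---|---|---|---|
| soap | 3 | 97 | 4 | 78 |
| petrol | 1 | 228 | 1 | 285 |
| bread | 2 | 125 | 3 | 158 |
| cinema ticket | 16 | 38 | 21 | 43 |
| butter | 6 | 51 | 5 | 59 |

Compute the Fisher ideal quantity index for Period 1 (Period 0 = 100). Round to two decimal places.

111.27

Laspeyres component (base-period weights):
ΣP(Period 0)Q(Period 1) = 3×78 + 1×285 + 2×158 + 16×43 + 6×59 = 234 + 285 + 316 + 688 + 354 = 1877
ΣP(Period 0)Q(Period 0) = 3×97 + 1×228 + 2×125 + 16×38 + 6×51 = 291 + 228 + 250 + 608 + 306 = 1683
L = 1877 / 1683 × 100 = 111.5270
Paasche component (current-period weights):
ΣP(Period 1)Q(Period 1) = 4×78 + 1×285 + 3×158 + 21×43 + 5×59 = 312 + 285 + 474 + 903 + 295 = 2269
ΣP(Period 1)Q(Period 0) = 4×97 + 1×228 + 3×125 + 21×38 + 5×51 = 388 + 228 + 375 + 798 + 255 = 2044
P = 2269 / 2044 × 100 = 111.0078
Fisher = √(L × P) = √(111.5270 × 111.0078) = 111.2671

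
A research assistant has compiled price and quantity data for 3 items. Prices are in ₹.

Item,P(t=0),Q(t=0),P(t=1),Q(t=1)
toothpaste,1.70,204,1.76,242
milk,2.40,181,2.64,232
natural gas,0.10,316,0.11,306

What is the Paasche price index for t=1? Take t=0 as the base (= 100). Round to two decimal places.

Paasche price index uses current-period quantities as weights.
ΣP(t=1)·Q(t=1) = 1.76×242 + 2.64×232 + 0.11×306 = 425.92 + 612.48 + 33.66 = 1072.06
ΣP(t=0)·Q(t=1) = 1.70×242 + 2.40×232 + 0.10×306 = 411.4 + 556.8 + 30.6 = 998.8
Index = 1072.06 / 998.8 × 100 = 107.3348

107.33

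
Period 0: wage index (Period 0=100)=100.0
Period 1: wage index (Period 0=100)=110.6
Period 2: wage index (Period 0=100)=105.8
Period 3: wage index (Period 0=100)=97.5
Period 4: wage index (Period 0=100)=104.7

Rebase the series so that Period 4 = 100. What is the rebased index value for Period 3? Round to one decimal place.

Rebased(Period 3) = 97.5 / 104.7 × 100 = 93.1232

93.1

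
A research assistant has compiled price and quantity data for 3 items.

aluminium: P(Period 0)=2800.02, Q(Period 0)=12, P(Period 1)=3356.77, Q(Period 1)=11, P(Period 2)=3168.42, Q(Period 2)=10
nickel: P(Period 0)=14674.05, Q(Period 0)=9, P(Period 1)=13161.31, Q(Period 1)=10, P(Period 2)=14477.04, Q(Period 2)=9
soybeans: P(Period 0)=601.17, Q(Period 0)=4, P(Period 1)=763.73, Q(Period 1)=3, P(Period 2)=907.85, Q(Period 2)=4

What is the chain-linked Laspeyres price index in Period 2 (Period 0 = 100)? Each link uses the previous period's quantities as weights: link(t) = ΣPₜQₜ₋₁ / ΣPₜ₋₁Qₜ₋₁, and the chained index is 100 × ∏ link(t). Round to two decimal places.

102.75

Link Period 0→Period 1:
ΣP(Period 1)Q(Period 0) = 3356.77×12 + 13161.31×9 + 763.73×4 = 40281.24 + 118451.79 + 3054.92 = 161787.95
ΣP(Period 0)Q(Period 0) = 2800.02×12 + 14674.05×9 + 601.17×4 = 33600.24 + 132066.45 + 2404.68 = 168071.37
link = 161787.95/168071.37 = 0.962615
Link Period 1→Period 2:
ΣP(Period 2)Q(Period 1) = 3168.42×11 + 14477.04×10 + 907.85×3 = 34852.62 + 144770.4 + 2723.55 = 182346.57
ΣP(Period 1)Q(Period 1) = 3356.77×11 + 13161.31×10 + 763.73×3 = 36924.47 + 131613.1 + 2291.19 = 170828.76
link = 182346.57/170828.76 = 1.067423
Chained index = 100 × 0.962615 × 1.067423 = 102.7517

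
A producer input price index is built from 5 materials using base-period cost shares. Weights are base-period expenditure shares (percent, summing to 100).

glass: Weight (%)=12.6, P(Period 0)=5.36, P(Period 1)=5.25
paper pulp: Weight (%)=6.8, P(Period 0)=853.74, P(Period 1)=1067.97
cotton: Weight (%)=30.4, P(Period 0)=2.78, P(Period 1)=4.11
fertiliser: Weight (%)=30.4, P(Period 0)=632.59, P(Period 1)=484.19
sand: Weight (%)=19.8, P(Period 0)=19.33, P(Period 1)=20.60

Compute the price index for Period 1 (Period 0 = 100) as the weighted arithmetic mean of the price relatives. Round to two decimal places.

glass: 12.6 × (5.25/5.36) = 12.6 × 0.979478 = 12.3414
paper pulp: 6.8 × (1067.97/853.74) = 6.8 × 1.250931 = 8.5063
cotton: 30.4 × (4.11/2.78) = 30.4 × 1.478417 = 44.9439
fertiliser: 30.4 × (484.19/632.59) = 30.4 × 0.765409 = 23.2684
sand: 19.8 × (20.60/19.33) = 19.8 × 1.065701 = 21.1009
Index = Σ wᵢ·(p₁ᵢ/p₀ᵢ) = 12.3414 + 8.5063 + 44.9439 + 23.2684 + 21.1009 = 110.1609

110.16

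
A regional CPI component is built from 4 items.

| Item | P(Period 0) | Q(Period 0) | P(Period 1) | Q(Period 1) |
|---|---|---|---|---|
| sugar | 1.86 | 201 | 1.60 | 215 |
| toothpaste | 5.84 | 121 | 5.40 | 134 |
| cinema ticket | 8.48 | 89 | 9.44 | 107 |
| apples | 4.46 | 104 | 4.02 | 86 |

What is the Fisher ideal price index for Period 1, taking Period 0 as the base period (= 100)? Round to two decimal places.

Laspeyres component (base-period weights):
ΣP(Period 1)Q(Period 0) = 1.60×201 + 5.40×121 + 9.44×89 + 4.02×104 = 321.6 + 653.4 + 840.16 + 418.08 = 2233.24
ΣP(Period 0)Q(Period 0) = 1.86×201 + 5.84×121 + 8.48×89 + 4.46×104 = 373.86 + 706.64 + 754.72 + 463.84 = 2299.06
L = 2233.24 / 2299.06 × 100 = 97.1371
Paasche component (current-period weights):
ΣP(Period 1)Q(Period 1) = 1.60×215 + 5.40×134 + 9.44×107 + 4.02×86 = 344 + 723.6 + 1010.08 + 345.72 = 2423.4
ΣP(Period 0)Q(Period 1) = 1.86×215 + 5.84×134 + 8.48×107 + 4.46×86 = 399.9 + 782.56 + 907.36 + 383.56 = 2473.38
P = 2423.4 / 2473.38 × 100 = 97.9793
Fisher = √(L × P) = √(97.1371 × 97.9793) = 97.5573

97.56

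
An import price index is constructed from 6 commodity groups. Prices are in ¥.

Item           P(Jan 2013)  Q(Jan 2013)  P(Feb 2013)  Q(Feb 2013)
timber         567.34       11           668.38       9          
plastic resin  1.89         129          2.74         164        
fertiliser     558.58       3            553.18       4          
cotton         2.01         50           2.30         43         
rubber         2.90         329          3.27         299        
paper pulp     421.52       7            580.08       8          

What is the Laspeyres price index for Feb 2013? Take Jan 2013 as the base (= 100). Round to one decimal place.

120.1

Laspeyres price index uses base-period quantities as weights.
ΣP(Feb 2013)·Q(Jan 2013) = 668.38×11 + 2.74×129 + 553.18×3 + 2.30×50 + 3.27×329 + 580.08×7 = 7352.18 + 353.46 + 1659.54 + 115 + 1075.83 + 4060.56 = 14616.57
ΣP(Jan 2013)·Q(Jan 2013) = 567.34×11 + 1.89×129 + 558.58×3 + 2.01×50 + 2.90×329 + 421.52×7 = 6240.74 + 243.81 + 1675.74 + 100.5 + 954.1 + 2950.64 = 12165.53
Index = 14616.57 / 12165.53 × 100 = 120.1474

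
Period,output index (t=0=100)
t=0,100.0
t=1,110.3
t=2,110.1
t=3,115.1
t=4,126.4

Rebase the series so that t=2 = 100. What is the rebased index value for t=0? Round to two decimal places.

90.83

Rebased(t=0) = 100.0 / 110.1 × 100 = 90.8265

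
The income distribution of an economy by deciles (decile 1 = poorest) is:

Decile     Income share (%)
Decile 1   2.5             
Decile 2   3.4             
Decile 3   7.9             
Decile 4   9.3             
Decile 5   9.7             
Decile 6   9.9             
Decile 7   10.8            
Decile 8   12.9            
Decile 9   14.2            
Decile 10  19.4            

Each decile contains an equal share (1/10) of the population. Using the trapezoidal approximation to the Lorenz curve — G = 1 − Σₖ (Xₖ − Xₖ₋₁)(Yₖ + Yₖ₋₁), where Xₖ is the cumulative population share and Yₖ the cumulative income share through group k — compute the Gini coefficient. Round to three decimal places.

0.257

Cumulative income shares Yₖ: 0.0250, 0.0590, 0.1380, 0.2310, 0.3280, 0.4270, 0.5350, 0.6640, 0.8060, 1.0000
Σ (Xₖ−Xₖ₋₁)(Yₖ+Yₖ₋₁) = (1/10)(0.0250+0.0000) + (1/10)(0.0590+0.0250) + (1/10)(0.1380+0.0590) + (1/10)(0.2310+0.1380) + (1/10)(0.3280+0.2310) + (1/10)(0.4270+0.3280) + (1/10)(0.5350+0.4270) + (1/10)(0.6640+0.5350) + (1/10)(0.8060+0.6640) + (1/10)(1.0000+0.8060)
  = 0.0025 + 0.0084 + 0.0197 + 0.0369 + 0.0559 + 0.0755 + 0.0962 + 0.1199 + 0.1470 + 0.1806 = 0.7426
G = 1 − 0.7426 = 0.2574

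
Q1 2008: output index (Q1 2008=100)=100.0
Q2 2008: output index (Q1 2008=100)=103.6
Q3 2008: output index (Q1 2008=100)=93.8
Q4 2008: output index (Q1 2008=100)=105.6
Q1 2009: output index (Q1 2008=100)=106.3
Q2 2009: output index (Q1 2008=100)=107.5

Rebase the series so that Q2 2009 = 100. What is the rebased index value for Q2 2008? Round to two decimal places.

96.37

Rebased(Q2 2008) = 103.6 / 107.5 × 100 = 96.3721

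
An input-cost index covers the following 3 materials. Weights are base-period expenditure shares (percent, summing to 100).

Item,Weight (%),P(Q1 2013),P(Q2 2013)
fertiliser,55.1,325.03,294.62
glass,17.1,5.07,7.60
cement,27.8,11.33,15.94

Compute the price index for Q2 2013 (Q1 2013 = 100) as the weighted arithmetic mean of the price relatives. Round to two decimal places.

fertiliser: 55.1 × (294.62/325.03) = 55.1 × 0.906439 = 49.9448
glass: 17.1 × (7.60/5.07) = 17.1 × 1.499014 = 25.6331
cement: 27.8 × (15.94/11.33) = 27.8 × 1.406884 = 39.1114
Index = Σ wᵢ·(p₁ᵢ/p₀ᵢ) = 49.9448 + 25.6331 + 39.1114 = 114.6893

114.69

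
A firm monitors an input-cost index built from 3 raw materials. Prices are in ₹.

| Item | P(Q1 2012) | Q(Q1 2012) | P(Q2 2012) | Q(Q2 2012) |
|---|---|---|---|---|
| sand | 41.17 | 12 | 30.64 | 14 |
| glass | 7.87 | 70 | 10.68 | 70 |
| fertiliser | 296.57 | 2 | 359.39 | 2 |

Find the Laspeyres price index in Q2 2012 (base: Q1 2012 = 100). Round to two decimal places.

111.96

Laspeyres price index uses base-period quantities as weights.
ΣP(Q2 2012)·Q(Q1 2012) = 30.64×12 + 10.68×70 + 359.39×2 = 367.68 + 747.6 + 718.78 = 1834.06
ΣP(Q1 2012)·Q(Q1 2012) = 41.17×12 + 7.87×70 + 296.57×2 = 494.04 + 550.9 + 593.14 = 1638.08
Index = 1834.06 / 1638.08 × 100 = 111.9640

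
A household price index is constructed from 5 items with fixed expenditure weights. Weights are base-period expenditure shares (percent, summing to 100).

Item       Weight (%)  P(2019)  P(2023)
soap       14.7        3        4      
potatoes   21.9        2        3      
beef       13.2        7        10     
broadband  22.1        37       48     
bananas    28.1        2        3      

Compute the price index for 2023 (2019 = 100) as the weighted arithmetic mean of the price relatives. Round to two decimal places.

142.13

soap: 14.7 × (4/3) = 14.7 × 1.333333 = 19.6000
potatoes: 21.9 × (3/2) = 21.9 × 1.500000 = 32.8500
beef: 13.2 × (10/7) = 13.2 × 1.428571 = 18.8571
broadband: 22.1 × (48/37) = 22.1 × 1.297297 = 28.6703
bananas: 28.1 × (3/2) = 28.1 × 1.500000 = 42.1500
Index = Σ wᵢ·(p₁ᵢ/p₀ᵢ) = 19.6000 + 32.8500 + 18.8571 + 28.6703 + 42.1500 = 142.1274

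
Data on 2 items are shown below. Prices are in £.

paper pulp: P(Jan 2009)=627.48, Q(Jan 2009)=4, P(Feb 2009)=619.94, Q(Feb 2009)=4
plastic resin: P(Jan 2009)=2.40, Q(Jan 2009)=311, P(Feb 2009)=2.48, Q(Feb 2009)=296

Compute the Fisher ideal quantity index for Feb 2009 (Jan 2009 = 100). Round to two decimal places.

98.88

Laspeyres component (base-period weights):
ΣP(Jan 2009)Q(Feb 2009) = 627.48×4 + 2.40×296 = 2509.92 + 710.4 = 3220.32
ΣP(Jan 2009)Q(Jan 2009) = 627.48×4 + 2.40×311 = 2509.92 + 746.4 = 3256.32
L = 3220.32 / 3256.32 × 100 = 98.8945
Paasche component (current-period weights):
ΣP(Feb 2009)Q(Feb 2009) = 619.94×4 + 2.48×296 = 2479.76 + 734.08 = 3213.84
ΣP(Feb 2009)Q(Jan 2009) = 619.94×4 + 2.48×311 = 2479.76 + 771.28 = 3251.04
P = 3213.84 / 3251.04 × 100 = 98.8558
Fisher = √(L × P) = √(98.8945 × 98.8558) = 98.8751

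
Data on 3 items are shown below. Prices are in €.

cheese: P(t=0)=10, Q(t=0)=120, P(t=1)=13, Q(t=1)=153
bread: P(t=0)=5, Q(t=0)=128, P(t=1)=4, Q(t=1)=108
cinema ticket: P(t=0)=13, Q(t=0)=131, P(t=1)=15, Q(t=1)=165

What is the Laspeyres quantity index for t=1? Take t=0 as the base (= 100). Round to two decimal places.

118.97

Laspeyres quantity index uses base-period prices as weights.
ΣP(t=0)·Q(t=1) = 10×153 + 5×108 + 13×165 = 1530 + 540 + 2145 = 4215
ΣP(t=0)·Q(t=0) = 10×120 + 5×128 + 13×131 = 1200 + 640 + 1703 = 3543
Index = 4215 / 3543 × 100 = 118.9670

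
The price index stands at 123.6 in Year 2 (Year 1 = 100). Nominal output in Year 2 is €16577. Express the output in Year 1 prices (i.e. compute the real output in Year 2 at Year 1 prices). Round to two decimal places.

13411.81

Real = Nominal ÷ (Index/100) = 16577 ÷ (123.6/100)
     = 16577 ÷ 1.236 = 13411.8123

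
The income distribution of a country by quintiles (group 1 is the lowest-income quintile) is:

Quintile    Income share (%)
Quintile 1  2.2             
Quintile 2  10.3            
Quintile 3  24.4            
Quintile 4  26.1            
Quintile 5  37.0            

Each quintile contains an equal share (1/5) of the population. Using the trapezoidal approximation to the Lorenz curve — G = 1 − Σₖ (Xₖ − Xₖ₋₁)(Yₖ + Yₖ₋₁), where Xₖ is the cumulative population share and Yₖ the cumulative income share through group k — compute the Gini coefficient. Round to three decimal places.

0.342

Cumulative income shares Yₖ: 0.0220, 0.1250, 0.3690, 0.6300, 1.0000
Σ (Xₖ−Xₖ₋₁)(Yₖ+Yₖ₋₁) = (1/5)(0.0220+0.0000) + (1/5)(0.1250+0.0220) + (1/5)(0.3690+0.1250) + (1/5)(0.6300+0.3690) + (1/5)(1.0000+0.6300)
  = 0.0044 + 0.0294 + 0.0988 + 0.1998 + 0.3260 = 0.6584
G = 1 − 0.6584 = 0.3416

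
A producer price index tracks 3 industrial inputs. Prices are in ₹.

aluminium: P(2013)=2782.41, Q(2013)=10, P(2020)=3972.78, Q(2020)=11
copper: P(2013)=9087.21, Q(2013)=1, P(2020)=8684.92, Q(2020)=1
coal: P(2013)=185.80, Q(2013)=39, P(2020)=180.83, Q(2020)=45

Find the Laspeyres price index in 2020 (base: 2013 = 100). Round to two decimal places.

Laspeyres price index uses base-period quantities as weights.
ΣP(2020)·Q(2013) = 3972.78×10 + 8684.92×1 + 180.83×39 = 39727.8 + 8684.92 + 7052.37 = 55465.09
ΣP(2013)·Q(2013) = 2782.41×10 + 9087.21×1 + 185.80×39 = 27824.1 + 9087.21 + 7246.2 = 44157.51
Index = 55465.09 / 44157.51 × 100 = 125.6074

125.61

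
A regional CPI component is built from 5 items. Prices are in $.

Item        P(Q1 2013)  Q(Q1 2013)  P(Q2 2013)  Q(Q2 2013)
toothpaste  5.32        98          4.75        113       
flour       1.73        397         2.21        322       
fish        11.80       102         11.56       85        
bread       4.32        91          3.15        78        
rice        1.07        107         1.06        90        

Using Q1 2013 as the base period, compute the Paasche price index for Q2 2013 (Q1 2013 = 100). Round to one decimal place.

99.1

Paasche price index uses current-period quantities as weights.
ΣP(Q2 2013)·Q(Q2 2013) = 4.75×113 + 2.21×322 + 11.56×85 + 3.15×78 + 1.06×90 = 536.75 + 711.62 + 982.6 + 245.7 + 95.4 = 2572.07
ΣP(Q1 2013)·Q(Q2 2013) = 5.32×113 + 1.73×322 + 11.80×85 + 4.32×78 + 1.07×90 = 601.16 + 557.06 + 1003 + 336.96 + 96.3 = 2594.48
Index = 2572.07 / 2594.48 × 100 = 99.1362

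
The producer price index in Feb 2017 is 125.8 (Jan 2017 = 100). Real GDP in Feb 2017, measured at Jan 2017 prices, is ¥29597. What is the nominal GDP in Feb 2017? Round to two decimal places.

37233.03

Nominal = Real × (Index/100) = 29597 × (125.8/100)
        = 29597 × 1.258 = 37233.0260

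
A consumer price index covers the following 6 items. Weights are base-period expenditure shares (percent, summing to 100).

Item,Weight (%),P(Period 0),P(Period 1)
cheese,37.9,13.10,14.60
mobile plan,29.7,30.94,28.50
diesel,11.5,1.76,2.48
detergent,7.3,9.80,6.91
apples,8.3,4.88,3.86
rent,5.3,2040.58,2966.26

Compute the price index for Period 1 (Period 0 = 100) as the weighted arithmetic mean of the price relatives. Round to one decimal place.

cheese: 37.9 × (14.60/13.10) = 37.9 × 1.114504 = 42.2397
mobile plan: 29.7 × (28.50/30.94) = 29.7 × 0.921138 = 27.3578
diesel: 11.5 × (2.48/1.76) = 11.5 × 1.409091 = 16.2045
detergent: 7.3 × (6.91/9.80) = 7.3 × 0.705102 = 5.1472
apples: 8.3 × (3.86/4.88) = 8.3 × 0.790984 = 6.5652
rent: 5.3 × (2966.26/2040.58) = 5.3 × 1.453636 = 7.7043
Index = Σ wᵢ·(p₁ᵢ/p₀ᵢ) = 42.2397 + 27.3578 + 16.2045 + 5.1472 + 6.5652 + 7.7043 = 105.2187

105.2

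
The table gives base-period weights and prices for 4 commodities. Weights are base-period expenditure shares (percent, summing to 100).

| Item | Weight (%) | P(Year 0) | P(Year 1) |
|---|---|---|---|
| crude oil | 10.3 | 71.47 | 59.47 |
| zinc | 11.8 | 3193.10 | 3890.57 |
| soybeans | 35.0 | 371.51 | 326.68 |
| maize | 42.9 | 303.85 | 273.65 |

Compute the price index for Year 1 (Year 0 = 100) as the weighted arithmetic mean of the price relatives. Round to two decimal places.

92.36

crude oil: 10.3 × (59.47/71.47) = 10.3 × 0.832097 = 8.5706
zinc: 11.8 × (3890.57/3193.10) = 11.8 × 1.218430 = 14.3775
soybeans: 35.0 × (326.68/371.51) = 35.0 × 0.879330 = 30.7766
maize: 42.9 × (273.65/303.85) = 42.9 × 0.900609 = 38.6361
Index = Σ wᵢ·(p₁ᵢ/p₀ᵢ) = 8.5706 + 14.3775 + 30.7766 + 38.6361 = 92.3608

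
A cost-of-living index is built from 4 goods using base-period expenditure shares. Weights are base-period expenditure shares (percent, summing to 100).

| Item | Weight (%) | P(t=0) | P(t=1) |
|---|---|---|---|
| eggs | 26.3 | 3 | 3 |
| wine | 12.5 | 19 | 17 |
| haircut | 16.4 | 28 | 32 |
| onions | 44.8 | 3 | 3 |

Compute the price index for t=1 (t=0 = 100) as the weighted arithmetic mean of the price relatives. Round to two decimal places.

101.03

eggs: 26.3 × (3/3) = 26.3 × 1.000000 = 26.3000
wine: 12.5 × (17/19) = 12.5 × 0.894737 = 11.1842
haircut: 16.4 × (32/28) = 16.4 × 1.142857 = 18.7429
onions: 44.8 × (3/3) = 44.8 × 1.000000 = 44.8000
Index = Σ wᵢ·(p₁ᵢ/p₀ᵢ) = 26.3000 + 11.1842 + 18.7429 + 44.8000 = 101.0271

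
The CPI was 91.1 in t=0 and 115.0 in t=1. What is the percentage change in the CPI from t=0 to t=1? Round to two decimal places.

Change = (115.0 − 91.1) / 91.1 × 100
       = 23.9 / 91.1 × 100 = 26.2349%

26.23%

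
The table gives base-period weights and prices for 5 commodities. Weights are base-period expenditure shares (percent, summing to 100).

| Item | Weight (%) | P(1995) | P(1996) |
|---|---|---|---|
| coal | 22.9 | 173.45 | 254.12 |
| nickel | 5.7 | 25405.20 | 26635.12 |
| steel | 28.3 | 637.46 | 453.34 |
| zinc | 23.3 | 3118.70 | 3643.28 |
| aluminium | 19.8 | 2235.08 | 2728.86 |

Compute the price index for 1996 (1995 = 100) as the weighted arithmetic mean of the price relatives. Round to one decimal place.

coal: 22.9 × (254.12/173.45) = 22.9 × 1.465091 = 33.5506
nickel: 5.7 × (26635.12/25405.20) = 5.7 × 1.048412 = 5.9759
steel: 28.3 × (453.34/637.46) = 28.3 × 0.711166 = 20.1260
zinc: 23.3 × (3643.28/3118.70) = 23.3 × 1.168205 = 27.2192
aluminium: 19.8 × (2728.86/2235.08) = 19.8 × 1.220923 = 24.1743
Index = Σ wᵢ·(p₁ᵢ/p₀ᵢ) = 33.5506 + 5.9759 + 20.1260 + 27.2192 + 24.1743 = 111.0460

111.0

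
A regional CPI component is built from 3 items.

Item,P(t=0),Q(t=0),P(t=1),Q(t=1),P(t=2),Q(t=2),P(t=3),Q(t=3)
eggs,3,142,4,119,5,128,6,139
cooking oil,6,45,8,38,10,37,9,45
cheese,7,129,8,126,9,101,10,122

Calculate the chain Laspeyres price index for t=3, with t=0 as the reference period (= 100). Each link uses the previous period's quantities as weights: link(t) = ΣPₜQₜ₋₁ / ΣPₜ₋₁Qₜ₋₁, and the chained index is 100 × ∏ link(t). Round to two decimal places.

Link t=0→t=1:
ΣP(t=1)Q(t=0) = 4×142 + 8×45 + 8×129 = 568 + 360 + 1032 = 1960
ΣP(t=0)Q(t=0) = 3×142 + 6×45 + 7×129 = 426 + 270 + 903 = 1599
link = 1960/1599 = 1.225766
Link t=1→t=2:
ΣP(t=2)Q(t=1) = 5×119 + 10×38 + 9×126 = 595 + 380 + 1134 = 2109
ΣP(t=1)Q(t=1) = 4×119 + 8×38 + 8×126 = 476 + 304 + 1008 = 1788
link = 2109/1788 = 1.179530
Link t=2→t=3:
ΣP(t=3)Q(t=2) = 6×128 + 9×37 + 10×101 = 768 + 333 + 1010 = 2111
ΣP(t=2)Q(t=2) = 5×128 + 10×37 + 9×101 = 640 + 370 + 909 = 1919
link = 2111/1919 = 1.100052
Chained index = 100 × 1.225766 × 1.179530 × 1.100052 = 159.0486

159.05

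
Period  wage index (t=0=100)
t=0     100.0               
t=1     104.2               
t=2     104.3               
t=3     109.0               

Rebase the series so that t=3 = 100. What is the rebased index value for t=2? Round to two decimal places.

Rebased(t=2) = 104.3 / 109.0 × 100 = 95.6881

95.69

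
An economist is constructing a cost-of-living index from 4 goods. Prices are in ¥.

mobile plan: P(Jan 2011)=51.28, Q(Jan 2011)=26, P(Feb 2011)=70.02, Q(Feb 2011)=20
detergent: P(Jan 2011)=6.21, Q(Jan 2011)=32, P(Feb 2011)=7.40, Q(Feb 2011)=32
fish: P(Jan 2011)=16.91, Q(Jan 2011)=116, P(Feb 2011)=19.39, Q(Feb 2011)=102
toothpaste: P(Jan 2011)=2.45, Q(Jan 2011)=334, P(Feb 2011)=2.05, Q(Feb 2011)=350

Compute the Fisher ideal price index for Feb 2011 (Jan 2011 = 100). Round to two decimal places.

Laspeyres component (base-period weights):
ΣP(Feb 2011)Q(Jan 2011) = 70.02×26 + 7.40×32 + 19.39×116 + 2.05×334 = 1820.52 + 236.8 + 2249.24 + 684.7 = 4991.26
ΣP(Jan 2011)Q(Jan 2011) = 51.28×26 + 6.21×32 + 16.91×116 + 2.45×334 = 1333.28 + 198.72 + 1961.56 + 818.3 = 4311.86
L = 4991.26 / 4311.86 × 100 = 115.7565
Paasche component (current-period weights):
ΣP(Feb 2011)Q(Feb 2011) = 70.02×20 + 7.40×32 + 19.39×102 + 2.05×350 = 1400.4 + 236.8 + 1977.78 + 717.5 = 4332.48
ΣP(Jan 2011)Q(Feb 2011) = 51.28×20 + 6.21×32 + 16.91×102 + 2.45×350 = 1025.6 + 198.72 + 1724.82 + 857.5 = 3806.64
P = 4332.48 / 3806.64 × 100 = 113.8138
Fisher = √(L × P) = √(115.7565 × 113.8138) = 114.7810

114.78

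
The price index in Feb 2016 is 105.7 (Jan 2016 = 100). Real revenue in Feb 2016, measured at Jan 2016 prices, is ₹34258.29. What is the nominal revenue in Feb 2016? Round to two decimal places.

Nominal = Real × (Index/100) = 34258.29 × (105.7/100)
        = 34258.29 × 1.057 = 36211.0125

36211.01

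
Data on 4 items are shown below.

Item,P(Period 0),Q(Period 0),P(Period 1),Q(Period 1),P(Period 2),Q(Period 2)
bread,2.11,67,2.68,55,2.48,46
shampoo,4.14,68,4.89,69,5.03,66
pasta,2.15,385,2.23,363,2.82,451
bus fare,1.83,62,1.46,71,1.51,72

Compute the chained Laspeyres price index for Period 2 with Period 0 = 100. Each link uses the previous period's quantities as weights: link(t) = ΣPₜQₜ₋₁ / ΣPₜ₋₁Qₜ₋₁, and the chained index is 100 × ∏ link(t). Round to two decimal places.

Link Period 0→Period 1:
ΣP(Period 1)Q(Period 0) = 2.68×67 + 4.89×68 + 2.23×385 + 1.46×62 = 179.56 + 332.52 + 858.55 + 90.52 = 1461.15
ΣP(Period 0)Q(Period 0) = 2.11×67 + 4.14×68 + 2.15×385 + 1.83×62 = 141.37 + 281.52 + 827.75 + 113.46 = 1364.1
link = 1461.15/1364.1 = 1.071146
Link Period 1→Period 2:
ΣP(Period 2)Q(Period 1) = 2.48×55 + 5.03×69 + 2.82×363 + 1.51×71 = 136.4 + 347.07 + 1023.66 + 107.21 = 1614.34
ΣP(Period 1)Q(Period 1) = 2.68×55 + 4.89×69 + 2.23×363 + 1.46×71 = 147.4 + 337.41 + 809.49 + 103.66 = 1397.96
link = 1614.34/1397.96 = 1.154783
Chained index = 100 × 1.071146 × 1.154783 = 123.6941

123.69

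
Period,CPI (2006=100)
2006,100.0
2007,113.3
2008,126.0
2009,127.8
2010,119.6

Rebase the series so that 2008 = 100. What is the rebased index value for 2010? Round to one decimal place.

94.9

Rebased(2010) = 119.6 / 126.0 × 100 = 94.9206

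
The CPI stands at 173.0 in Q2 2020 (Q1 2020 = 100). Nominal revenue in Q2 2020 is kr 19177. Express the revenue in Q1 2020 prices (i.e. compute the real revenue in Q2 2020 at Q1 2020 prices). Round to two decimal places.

Real = Nominal ÷ (Index/100) = 19177 ÷ (173.0/100)
     = 19177 ÷ 1.730 = 11084.9711

11084.97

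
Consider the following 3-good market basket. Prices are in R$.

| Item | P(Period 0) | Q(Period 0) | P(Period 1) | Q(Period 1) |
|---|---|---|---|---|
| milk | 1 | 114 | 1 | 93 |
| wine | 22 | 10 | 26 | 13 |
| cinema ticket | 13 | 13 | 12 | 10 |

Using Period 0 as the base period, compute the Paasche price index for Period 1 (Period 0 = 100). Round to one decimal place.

Paasche price index uses current-period quantities as weights.
ΣP(Period 1)·Q(Period 1) = 1×93 + 26×13 + 12×10 = 93 + 338 + 120 = 551
ΣP(Period 0)·Q(Period 1) = 1×93 + 22×13 + 13×10 = 93 + 286 + 130 = 509
Index = 551 / 509 × 100 = 108.2515

108.3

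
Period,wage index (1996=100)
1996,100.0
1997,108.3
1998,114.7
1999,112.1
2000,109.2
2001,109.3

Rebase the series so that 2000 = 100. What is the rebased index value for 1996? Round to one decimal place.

91.6

Rebased(1996) = 100.0 / 109.2 × 100 = 91.5751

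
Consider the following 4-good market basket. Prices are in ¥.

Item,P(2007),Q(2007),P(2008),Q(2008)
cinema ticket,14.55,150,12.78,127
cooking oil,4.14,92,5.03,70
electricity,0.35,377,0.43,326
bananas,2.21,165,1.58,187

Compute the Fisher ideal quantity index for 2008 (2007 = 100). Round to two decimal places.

Laspeyres component (base-period weights):
ΣP(2007)Q(2008) = 14.55×127 + 4.14×70 + 0.35×326 + 2.21×187 = 1847.85 + 289.8 + 114.1 + 413.27 = 2665.02
ΣP(2007)Q(2007) = 14.55×150 + 4.14×92 + 0.35×377 + 2.21×165 = 2182.5 + 380.88 + 131.95 + 364.65 = 3059.98
L = 2665.02 / 3059.98 × 100 = 87.0927
Paasche component (current-period weights):
ΣP(2008)Q(2008) = 12.78×127 + 5.03×70 + 0.43×326 + 1.58×187 = 1623.06 + 352.1 + 140.18 + 295.46 = 2410.8
ΣP(2008)Q(2007) = 12.78×150 + 5.03×92 + 0.43×377 + 1.58×165 = 1917 + 462.76 + 162.11 + 260.7 = 2802.57
P = 2410.8 / 2802.57 × 100 = 86.0210
Fisher = √(L × P) = √(87.0927 × 86.0210) = 86.5552

86.56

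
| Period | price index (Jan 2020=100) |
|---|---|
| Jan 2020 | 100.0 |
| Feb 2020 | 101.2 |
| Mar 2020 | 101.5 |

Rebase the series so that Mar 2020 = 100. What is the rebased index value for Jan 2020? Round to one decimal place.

98.5

Rebased(Jan 2020) = 100.0 / 101.5 × 100 = 98.5222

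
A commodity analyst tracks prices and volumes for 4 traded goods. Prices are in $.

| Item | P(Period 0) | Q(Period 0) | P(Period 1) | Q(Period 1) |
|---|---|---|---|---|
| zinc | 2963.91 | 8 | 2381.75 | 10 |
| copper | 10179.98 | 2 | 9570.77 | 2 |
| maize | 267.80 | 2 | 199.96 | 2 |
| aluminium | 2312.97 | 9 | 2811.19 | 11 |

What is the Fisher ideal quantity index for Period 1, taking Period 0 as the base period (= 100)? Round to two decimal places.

Laspeyres component (base-period weights):
ΣP(Period 0)Q(Period 1) = 2963.91×10 + 10179.98×2 + 267.80×2 + 2312.97×11 = 29639.1 + 20359.96 + 535.6 + 25442.67 = 75977.33
ΣP(Period 0)Q(Period 0) = 2963.91×8 + 10179.98×2 + 267.80×2 + 2312.97×9 = 23711.28 + 20359.96 + 535.6 + 20816.73 = 65423.57
L = 75977.33 / 65423.57 × 100 = 116.1314
Paasche component (current-period weights):
ΣP(Period 1)Q(Period 1) = 2381.75×10 + 9570.77×2 + 199.96×2 + 2811.19×11 = 23817.5 + 19141.54 + 399.92 + 30923.09 = 74282.05
ΣP(Period 1)Q(Period 0) = 2381.75×8 + 9570.77×2 + 199.96×2 + 2811.19×9 = 19054 + 19141.54 + 399.92 + 25300.71 = 63896.17
P = 74282.05 / 63896.17 × 100 = 116.2543
Fisher = √(L × P) = √(116.1314 × 116.2543) = 116.1929

116.19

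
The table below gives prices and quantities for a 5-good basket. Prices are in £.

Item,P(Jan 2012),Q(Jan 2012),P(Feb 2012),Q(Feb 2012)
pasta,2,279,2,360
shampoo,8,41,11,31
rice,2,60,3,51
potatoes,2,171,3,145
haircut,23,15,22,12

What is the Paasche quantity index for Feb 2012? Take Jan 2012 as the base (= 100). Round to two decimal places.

Paasche quantity index uses current-period prices as weights.
ΣP(Feb 2012)·Q(Feb 2012) = 2×360 + 11×31 + 3×51 + 3×145 + 22×12 = 720 + 341 + 153 + 435 + 264 = 1913
ΣP(Feb 2012)·Q(Jan 2012) = 2×279 + 11×41 + 3×60 + 3×171 + 22×15 = 558 + 451 + 180 + 513 + 330 = 2032
Index = 1913 / 2032 × 100 = 94.1437

94.14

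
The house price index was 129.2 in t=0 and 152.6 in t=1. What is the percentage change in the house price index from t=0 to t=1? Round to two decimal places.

18.11%

Change = (152.6 − 129.2) / 129.2 × 100
       = 23.4 / 129.2 × 100 = 18.1115%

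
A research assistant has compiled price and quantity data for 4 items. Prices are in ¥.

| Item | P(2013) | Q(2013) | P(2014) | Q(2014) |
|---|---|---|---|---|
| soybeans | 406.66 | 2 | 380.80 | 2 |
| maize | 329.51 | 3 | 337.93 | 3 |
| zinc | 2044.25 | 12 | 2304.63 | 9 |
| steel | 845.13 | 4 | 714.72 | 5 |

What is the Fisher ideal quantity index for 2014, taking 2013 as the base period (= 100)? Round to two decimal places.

81.50

Laspeyres component (base-period weights):
ΣP(2013)Q(2014) = 406.66×2 + 329.51×3 + 2044.25×9 + 845.13×5 = 813.32 + 988.53 + 18398.25 + 4225.65 = 24425.75
ΣP(2013)Q(2013) = 406.66×2 + 329.51×3 + 2044.25×12 + 845.13×4 = 813.32 + 988.53 + 24531 + 3380.52 = 29713.37
L = 24425.75 / 29713.37 × 100 = 82.2046
Paasche component (current-period weights):
ΣP(2014)Q(2014) = 380.80×2 + 337.93×3 + 2304.63×9 + 714.72×5 = 761.6 + 1013.79 + 20741.67 + 3573.6 = 26090.66
ΣP(2014)Q(2013) = 380.80×2 + 337.93×3 + 2304.63×12 + 714.72×4 = 761.6 + 1013.79 + 27655.56 + 2858.88 = 32289.83
P = 26090.66 / 32289.83 × 100 = 80.8015
Fisher = √(L × P) = √(82.2046 × 80.8015) = 81.5000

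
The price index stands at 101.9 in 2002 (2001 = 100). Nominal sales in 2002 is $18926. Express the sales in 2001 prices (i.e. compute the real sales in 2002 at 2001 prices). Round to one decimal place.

Real = Nominal ÷ (Index/100) = 18926 ÷ (101.9/100)
     = 18926 ÷ 1.019 = 18573.1109

18573.1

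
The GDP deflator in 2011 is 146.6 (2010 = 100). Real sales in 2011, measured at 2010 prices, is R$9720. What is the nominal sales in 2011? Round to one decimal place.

14249.5

Nominal = Real × (Index/100) = 9720 × (146.6/100)
        = 9720 × 1.466 = 14249.5200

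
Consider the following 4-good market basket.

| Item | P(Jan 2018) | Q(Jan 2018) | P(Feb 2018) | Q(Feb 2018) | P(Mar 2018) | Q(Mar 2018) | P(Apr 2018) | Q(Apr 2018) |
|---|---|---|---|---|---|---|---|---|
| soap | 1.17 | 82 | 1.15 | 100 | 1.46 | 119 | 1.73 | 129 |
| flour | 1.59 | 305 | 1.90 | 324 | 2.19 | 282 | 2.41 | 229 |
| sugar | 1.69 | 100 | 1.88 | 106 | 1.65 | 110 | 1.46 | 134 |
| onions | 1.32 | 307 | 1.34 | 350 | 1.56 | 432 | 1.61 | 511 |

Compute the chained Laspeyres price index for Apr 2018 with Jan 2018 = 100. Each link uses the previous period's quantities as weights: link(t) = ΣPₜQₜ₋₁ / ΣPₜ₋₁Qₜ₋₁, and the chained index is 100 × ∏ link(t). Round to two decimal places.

Link Jan 2018→Feb 2018:
ΣP(Feb 2018)Q(Jan 2018) = 1.15×82 + 1.90×305 + 1.88×100 + 1.34×307 = 94.3 + 579.5 + 188 + 411.38 = 1273.18
ΣP(Jan 2018)Q(Jan 2018) = 1.17×82 + 1.59×305 + 1.69×100 + 1.32×307 = 95.94 + 484.95 + 169 + 405.24 = 1155.13
link = 1273.18/1155.13 = 1.102196
Link Feb 2018→Mar 2018:
ΣP(Mar 2018)Q(Feb 2018) = 1.46×100 + 2.19×324 + 1.65×106 + 1.56×350 = 146 + 709.56 + 174.9 + 546 = 1576.46
ΣP(Feb 2018)Q(Feb 2018) = 1.15×100 + 1.90×324 + 1.88×106 + 1.34×350 = 115 + 615.6 + 199.28 + 469 = 1398.88
link = 1576.46/1398.88 = 1.126944
Link Mar 2018→Apr 2018:
ΣP(Apr 2018)Q(Mar 2018) = 1.73×119 + 2.41×282 + 1.46×110 + 1.61×432 = 205.87 + 679.62 + 160.6 + 695.52 = 1741.61
ΣP(Mar 2018)Q(Mar 2018) = 1.46×119 + 2.19×282 + 1.65×110 + 1.56×432 = 173.74 + 617.58 + 181.5 + 673.92 = 1646.74
link = 1741.61/1646.74 = 1.057611
Chained index = 100 × 1.102196 × 1.126944 × 1.057611 = 131.3673

131.37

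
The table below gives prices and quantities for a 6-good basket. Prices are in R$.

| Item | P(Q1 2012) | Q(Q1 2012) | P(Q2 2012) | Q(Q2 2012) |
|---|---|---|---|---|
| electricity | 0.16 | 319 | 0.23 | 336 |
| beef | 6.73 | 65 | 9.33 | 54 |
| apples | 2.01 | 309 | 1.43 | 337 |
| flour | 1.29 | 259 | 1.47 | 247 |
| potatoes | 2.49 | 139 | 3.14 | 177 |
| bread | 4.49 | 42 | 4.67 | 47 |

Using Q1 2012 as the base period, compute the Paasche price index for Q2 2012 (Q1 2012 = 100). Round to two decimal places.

106.61

Paasche price index uses current-period quantities as weights.
ΣP(Q2 2012)·Q(Q2 2012) = 0.23×336 + 9.33×54 + 1.43×337 + 1.47×247 + 3.14×177 + 4.67×47 = 77.28 + 503.82 + 481.91 + 363.09 + 555.78 + 219.49 = 2201.37
ΣP(Q1 2012)·Q(Q2 2012) = 0.16×336 + 6.73×54 + 2.01×337 + 1.29×247 + 2.49×177 + 4.49×47 = 53.76 + 363.42 + 677.37 + 318.63 + 440.73 + 211.03 = 2064.94
Index = 2201.37 / 2064.94 × 100 = 106.6070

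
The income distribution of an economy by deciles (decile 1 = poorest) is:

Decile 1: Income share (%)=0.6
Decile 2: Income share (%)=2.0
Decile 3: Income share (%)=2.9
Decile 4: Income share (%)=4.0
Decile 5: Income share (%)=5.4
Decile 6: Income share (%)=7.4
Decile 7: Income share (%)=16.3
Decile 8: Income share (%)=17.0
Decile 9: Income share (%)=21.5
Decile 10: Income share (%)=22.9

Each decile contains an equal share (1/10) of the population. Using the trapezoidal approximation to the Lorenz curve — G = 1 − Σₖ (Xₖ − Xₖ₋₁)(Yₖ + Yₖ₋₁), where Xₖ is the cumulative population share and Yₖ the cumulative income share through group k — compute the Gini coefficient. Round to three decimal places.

Cumulative income shares Yₖ: 0.0060, 0.0260, 0.0550, 0.0950, 0.1490, 0.2230, 0.3860, 0.5560, 0.7710, 1.0000
Σ (Xₖ−Xₖ₋₁)(Yₖ+Yₖ₋₁) = (1/10)(0.0060+0.0000) + (1/10)(0.0260+0.0060) + (1/10)(0.0550+0.0260) + (1/10)(0.0950+0.0550) + (1/10)(0.1490+0.0950) + (1/10)(0.2230+0.1490) + (1/10)(0.3860+0.2230) + (1/10)(0.5560+0.3860) + (1/10)(0.7710+0.5560) + (1/10)(1.0000+0.7710)
  = 0.0006 + 0.0032 + 0.0081 + 0.0150 + 0.0244 + 0.0372 + 0.0609 + 0.0942 + 0.1327 + 0.1771 = 0.5534
G = 1 − 0.5534 = 0.4466

0.447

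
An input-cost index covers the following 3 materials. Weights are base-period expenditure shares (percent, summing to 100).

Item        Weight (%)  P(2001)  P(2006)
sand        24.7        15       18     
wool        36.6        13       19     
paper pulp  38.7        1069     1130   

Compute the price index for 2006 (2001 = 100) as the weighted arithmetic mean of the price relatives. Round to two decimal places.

124.04

sand: 24.7 × (18/15) = 24.7 × 1.200000 = 29.6400
wool: 36.6 × (19/13) = 36.6 × 1.461538 = 53.4923
paper pulp: 38.7 × (1130/1069) = 38.7 × 1.057063 = 40.9083
Index = Σ wᵢ·(p₁ᵢ/p₀ᵢ) = 29.6400 + 53.4923 + 40.9083 = 124.0406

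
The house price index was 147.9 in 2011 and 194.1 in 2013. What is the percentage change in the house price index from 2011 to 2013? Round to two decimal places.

31.24%

Change = (194.1 − 147.9) / 147.9 × 100
       = 46.2 / 147.9 × 100 = 31.2373%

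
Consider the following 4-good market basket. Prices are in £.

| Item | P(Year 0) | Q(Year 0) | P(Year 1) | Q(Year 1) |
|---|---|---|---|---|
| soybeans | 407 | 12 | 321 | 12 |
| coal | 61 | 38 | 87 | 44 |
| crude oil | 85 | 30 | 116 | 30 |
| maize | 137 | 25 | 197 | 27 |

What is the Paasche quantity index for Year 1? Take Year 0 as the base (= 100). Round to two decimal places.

105.89

Paasche quantity index uses current-period prices as weights.
ΣP(Year 1)·Q(Year 1) = 321×12 + 87×44 + 116×30 + 197×27 = 3852 + 3828 + 3480 + 5319 = 16479
ΣP(Year 1)·Q(Year 0) = 321×12 + 87×38 + 116×30 + 197×25 = 3852 + 3306 + 3480 + 4925 = 15563
Index = 16479 / 15563 × 100 = 105.8858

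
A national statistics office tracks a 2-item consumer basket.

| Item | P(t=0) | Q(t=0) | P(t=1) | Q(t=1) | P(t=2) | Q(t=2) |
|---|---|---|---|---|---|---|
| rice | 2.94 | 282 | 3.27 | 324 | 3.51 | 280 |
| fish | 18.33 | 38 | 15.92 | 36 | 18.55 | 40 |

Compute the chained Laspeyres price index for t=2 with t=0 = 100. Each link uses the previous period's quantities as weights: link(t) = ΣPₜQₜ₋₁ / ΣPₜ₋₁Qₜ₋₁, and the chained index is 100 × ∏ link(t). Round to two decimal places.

Link t=0→t=1:
ΣP(t=1)Q(t=0) = 3.27×282 + 15.92×38 = 922.14 + 604.96 = 1527.1
ΣP(t=0)Q(t=0) = 2.94×282 + 18.33×38 = 829.08 + 696.54 = 1525.62
link = 1527.1/1525.62 = 1.000970
Link t=1→t=2:
ΣP(t=2)Q(t=1) = 3.51×324 + 18.55×36 = 1137.24 + 667.8 = 1805.04
ΣP(t=1)Q(t=1) = 3.27×324 + 15.92×36 = 1059.48 + 573.12 = 1632.6
link = 1805.04/1632.6 = 1.105623
Chained index = 100 × 1.000970 × 1.105623 = 110.6695

110.67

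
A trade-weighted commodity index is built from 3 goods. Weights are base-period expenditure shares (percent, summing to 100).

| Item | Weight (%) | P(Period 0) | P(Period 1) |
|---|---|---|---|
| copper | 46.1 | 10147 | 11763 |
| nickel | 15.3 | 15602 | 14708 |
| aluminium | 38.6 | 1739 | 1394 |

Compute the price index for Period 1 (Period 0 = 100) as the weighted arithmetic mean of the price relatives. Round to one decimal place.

98.8

copper: 46.1 × (11763/10147) = 46.1 × 1.159259 = 53.4418
nickel: 15.3 × (14708/15602) = 15.3 × 0.942700 = 14.4233
aluminium: 38.6 × (1394/1739) = 38.6 × 0.801610 = 30.9422
Index = Σ wᵢ·(p₁ᵢ/p₀ᵢ) = 53.4418 + 14.4233 + 30.9422 = 98.8073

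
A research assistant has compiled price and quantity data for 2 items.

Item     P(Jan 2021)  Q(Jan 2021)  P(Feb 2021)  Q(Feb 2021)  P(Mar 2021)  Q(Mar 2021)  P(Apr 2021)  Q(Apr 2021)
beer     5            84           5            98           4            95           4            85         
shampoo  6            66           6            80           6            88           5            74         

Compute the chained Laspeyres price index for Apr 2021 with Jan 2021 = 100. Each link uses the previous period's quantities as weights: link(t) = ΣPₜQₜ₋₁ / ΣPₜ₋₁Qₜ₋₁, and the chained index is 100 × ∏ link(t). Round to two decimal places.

Link Jan 2021→Feb 2021:
ΣP(Feb 2021)Q(Jan 2021) = 5×84 + 6×66 = 420 + 396 = 816
ΣP(Jan 2021)Q(Jan 2021) = 5×84 + 6×66 = 420 + 396 = 816
link = 816/816 = 1.000000
Link Feb 2021→Mar 2021:
ΣP(Mar 2021)Q(Feb 2021) = 4×98 + 6×80 = 392 + 480 = 872
ΣP(Feb 2021)Q(Feb 2021) = 5×98 + 6×80 = 490 + 480 = 970
link = 872/970 = 0.898969
Link Mar 2021→Apr 2021:
ΣP(Apr 2021)Q(Mar 2021) = 4×95 + 5×88 = 380 + 440 = 820
ΣP(Mar 2021)Q(Mar 2021) = 4×95 + 6×88 = 380 + 528 = 908
link = 820/908 = 0.903084
Chained index = 100 × 1.000000 × 0.898969 × 0.903084 = 81.1844

81.18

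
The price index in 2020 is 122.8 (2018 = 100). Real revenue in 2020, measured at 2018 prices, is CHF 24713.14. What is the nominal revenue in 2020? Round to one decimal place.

30347.7

Nominal = Real × (Index/100) = 24713.14 × (122.8/100)
        = 24713.14 × 1.228 = 30347.7359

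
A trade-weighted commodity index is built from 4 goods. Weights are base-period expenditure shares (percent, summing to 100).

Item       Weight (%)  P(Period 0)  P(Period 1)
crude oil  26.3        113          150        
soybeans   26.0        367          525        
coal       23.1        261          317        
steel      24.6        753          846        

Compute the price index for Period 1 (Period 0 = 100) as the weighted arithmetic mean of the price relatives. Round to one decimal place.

crude oil: 26.3 × (150/113) = 26.3 × 1.327434 = 34.9115
soybeans: 26.0 × (525/367) = 26.0 × 1.430518 = 37.1935
coal: 23.1 × (317/261) = 23.1 × 1.214559 = 28.0563
steel: 24.6 × (846/753) = 24.6 × 1.123506 = 27.6382
Index = Σ wᵢ·(p₁ᵢ/p₀ᵢ) = 34.9115 + 37.1935 + 28.0563 + 27.6382 = 127.7995

127.8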